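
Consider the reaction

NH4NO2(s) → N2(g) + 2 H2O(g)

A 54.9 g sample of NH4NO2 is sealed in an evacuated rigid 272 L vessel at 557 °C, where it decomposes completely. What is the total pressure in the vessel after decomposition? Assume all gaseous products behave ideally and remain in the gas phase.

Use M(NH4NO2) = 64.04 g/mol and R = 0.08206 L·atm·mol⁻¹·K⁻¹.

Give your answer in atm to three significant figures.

0.644 atm

n(NH4NO2) = 54.9 / 64.04 = 0.8573 mol
n(gas produced) = (3/1) × 0.8573 = 2.572 mol
P = nRT/V = 2.572 × 0.08206 × 830.15 / 272 = 0.6442 atm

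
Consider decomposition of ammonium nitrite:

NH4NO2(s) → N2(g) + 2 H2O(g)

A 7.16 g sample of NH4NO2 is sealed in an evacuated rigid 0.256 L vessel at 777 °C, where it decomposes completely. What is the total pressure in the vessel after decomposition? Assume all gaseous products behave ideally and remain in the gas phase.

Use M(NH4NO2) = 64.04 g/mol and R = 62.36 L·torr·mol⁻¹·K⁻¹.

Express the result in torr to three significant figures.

n(NH4NO2) = 7.16 / 64.04 = 0.1118 mol
n(gas produced) = (3/1) × 0.1118 = 0.3354 mol
P = nRT/V = 0.3354 × 62.36 × 1050.15 / 0.256 = 85800 torr

85800 torr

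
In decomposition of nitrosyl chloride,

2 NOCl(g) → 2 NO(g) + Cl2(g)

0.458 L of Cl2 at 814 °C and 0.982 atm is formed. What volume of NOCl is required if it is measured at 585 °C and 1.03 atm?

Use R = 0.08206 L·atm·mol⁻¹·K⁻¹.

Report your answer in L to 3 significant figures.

n(Cl2) = PV/RT = (0.982 × 0.458) / (0.08206 × 1087.15) = 0.005041 mol
n(NOCl) = (2/1) × 0.005041 = 0.01008 mol
V = nRT/P = 0.01008 × 0.08206 × 858.15 / 1.03 = 0.6892 L

0.689 L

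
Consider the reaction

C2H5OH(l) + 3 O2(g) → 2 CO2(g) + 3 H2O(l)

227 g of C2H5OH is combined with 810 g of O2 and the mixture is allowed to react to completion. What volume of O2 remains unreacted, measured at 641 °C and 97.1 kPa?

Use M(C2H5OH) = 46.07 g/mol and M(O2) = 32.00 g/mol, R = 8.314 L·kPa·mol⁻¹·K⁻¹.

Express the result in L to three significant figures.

n(C2H5OH) = 227 / 46.07 = 4.927 mol
n(O2) = 810 / 32.00 = 25.31 mol
For 4.927 mol C2H5OH, stoichiometry requires (3/1) × 4.927 = 14.78 mol O2; 25.31 mol is available, so C2H5OH is limiting.
n(O2) consumed = (3/1) × 4.927 = 14.78 mol; remaining = 25.31 − 14.78 = 10.53 mol
V(O2) = nRT/P = 10.53 × 8.314 × 914.15 / 97.1 = 824.2 L

824 L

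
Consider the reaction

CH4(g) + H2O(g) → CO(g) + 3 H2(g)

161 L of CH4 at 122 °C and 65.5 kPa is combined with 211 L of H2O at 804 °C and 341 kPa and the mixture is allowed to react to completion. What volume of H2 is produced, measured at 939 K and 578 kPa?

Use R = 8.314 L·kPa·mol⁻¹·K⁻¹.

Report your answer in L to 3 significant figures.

n(CH4) = PV/RT = (65.5 × 161) / (8.314 × 395.15) = 3.210 mol
n(H2O) = PV/RT = (341 × 211) / (8.314 × 1077.15) = 8.034 mol
For 3.210 mol CH4, stoichiometry requires (1/1) × 3.210 = 3.210 mol H2O; 8.034 mol is available, so CH4 is limiting.
n(H2) = (3/1) × 3.210 = 9.630 mol
V(H2) = nRT/P = 9.630 × 8.314 × 939 / 578 = 130.1 L

130 L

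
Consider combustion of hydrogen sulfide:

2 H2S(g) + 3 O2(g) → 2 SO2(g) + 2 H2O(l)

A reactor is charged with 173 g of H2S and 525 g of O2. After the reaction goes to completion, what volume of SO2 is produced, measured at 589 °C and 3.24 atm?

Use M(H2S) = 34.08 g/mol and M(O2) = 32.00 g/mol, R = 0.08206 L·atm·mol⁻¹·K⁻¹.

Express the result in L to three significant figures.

n(H2S) = 173 / 34.08 = 5.076 mol
n(O2) = 525 / 32.00 = 16.41 mol
For 5.076 mol H2S, stoichiometry requires (3/2) × 5.076 = 7.614 mol O2; 16.41 mol is available, so H2S is limiting.
n(SO2) = (2/2) × 5.076 = 5.076 mol
V(SO2) = nRT/P = 5.076 × 0.08206 × 862.15 / 3.24 = 110.8 L

111 L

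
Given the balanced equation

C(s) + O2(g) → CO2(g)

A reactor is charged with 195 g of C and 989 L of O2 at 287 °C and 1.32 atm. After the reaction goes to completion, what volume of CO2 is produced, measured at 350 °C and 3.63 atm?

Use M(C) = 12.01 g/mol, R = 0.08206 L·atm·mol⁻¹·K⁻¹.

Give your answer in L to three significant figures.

n(C) = 195 / 12.01 = 16.24 mol
n(O2) = PV/RT = (1.32 × 989) / (0.08206 × 560.15) = 28.40 mol
For 16.24 mol C, stoichiometry requires (1/1) × 16.24 = 16.24 mol O2; 28.40 mol is available, so C is limiting.
n(CO2) = (1/1) × 16.24 = 16.24 mol
V(CO2) = nRT/P = 16.24 × 0.08206 × 623.15 / 3.63 = 228.8 L

229 L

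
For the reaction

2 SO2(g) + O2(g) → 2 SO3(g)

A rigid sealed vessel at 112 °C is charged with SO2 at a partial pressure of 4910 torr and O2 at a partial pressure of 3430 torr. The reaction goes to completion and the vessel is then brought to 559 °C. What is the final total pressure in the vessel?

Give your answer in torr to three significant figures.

At constant V, partial pressures at 112 °C are proportional to moles, so apply stoichiometry directly to pressures.
P(O2) required for 4910 torr of SO2 = (1/2) × 4910 = 2455 torr; available 3430 torr, so SO2 is limiting.
P(O2) remaining = 3430 − (1/2) × 4910 = 975.0 torr
P(gaseous products) = (2)/2 × 4910 = 4910 torr
P_total at 112 °C = 975.0 + 4910 = 5885 torr
Scaling to 559 °C: P = 5885 × 832.15/385.15 = 12720 torr

12700 torr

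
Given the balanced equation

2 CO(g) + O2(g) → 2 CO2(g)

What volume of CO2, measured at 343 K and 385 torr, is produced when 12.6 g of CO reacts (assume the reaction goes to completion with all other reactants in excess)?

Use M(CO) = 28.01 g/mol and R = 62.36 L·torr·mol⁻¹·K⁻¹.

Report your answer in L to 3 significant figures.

n(CO) = 12.60 / 28.01 = 0.4498 mol
n(CO2) = (2/2) × 0.4498 = 0.4498 mol
V = nRT/P = 0.4498 × 62.36 × 343 / 385 = 24.99 L

25.0 L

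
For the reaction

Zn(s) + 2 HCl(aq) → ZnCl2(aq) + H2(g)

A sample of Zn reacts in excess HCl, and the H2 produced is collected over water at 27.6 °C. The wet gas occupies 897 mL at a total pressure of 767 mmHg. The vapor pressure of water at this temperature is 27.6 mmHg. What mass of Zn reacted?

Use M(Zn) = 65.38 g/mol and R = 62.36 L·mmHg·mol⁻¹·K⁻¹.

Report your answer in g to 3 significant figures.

P(H2) = 767 − 27.6 = 739.4 mmHg
n(H2) = PV/RT = (739.4 × 0.8970) / (62.36 × 300.75) = 0.03536 mol
n(Zn) = (1/1) × 0.03536 = 0.03536 mol
m(Zn) = 0.03536 × 65.38 = 2.312 g

2.31 g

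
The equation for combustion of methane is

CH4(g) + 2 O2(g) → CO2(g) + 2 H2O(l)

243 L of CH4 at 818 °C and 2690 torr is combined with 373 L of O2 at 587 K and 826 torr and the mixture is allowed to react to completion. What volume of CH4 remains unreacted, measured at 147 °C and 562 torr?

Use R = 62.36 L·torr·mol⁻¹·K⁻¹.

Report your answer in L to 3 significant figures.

252 L

n(CH4) = PV/RT = (2690 × 243) / (62.36 × 1091.15) = 9.607 mol
n(O2) = PV/RT = (826 × 373) / (62.36 × 587) = 8.417 mol
For 9.607 mol CH4, stoichiometry requires (2/1) × 9.607 = 19.21 mol O2; 8.417 mol is available, so O2 is limiting.
n(CH4) consumed = (1/2) × 8.417 = 4.208 mol; remaining = 9.607 − 4.208 = 5.399 mol
V(CH4) = nRT/P = 5.399 × 62.36 × 420.15 / 562 = 251.7 L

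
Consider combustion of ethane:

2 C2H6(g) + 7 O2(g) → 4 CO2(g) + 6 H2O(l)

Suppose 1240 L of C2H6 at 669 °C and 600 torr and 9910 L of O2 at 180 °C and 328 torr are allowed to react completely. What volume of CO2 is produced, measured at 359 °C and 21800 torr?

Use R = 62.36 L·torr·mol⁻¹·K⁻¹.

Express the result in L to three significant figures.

n(C2H6) = PV/RT = (600 × 1240) / (62.36 × 942.15) = 12.66 mol
n(O2) = PV/RT = (328 × 9910) / (62.36 × 453.15) = 115.0 mol
For 12.66 mol C2H6, stoichiometry requires (7/2) × 12.66 = 44.31 mol O2; 115.0 mol is available, so C2H6 is limiting.
n(CO2) = (4/2) × 12.66 = 25.32 mol
V(CO2) = nRT/P = 25.32 × 62.36 × 632.15 / 21800 = 45.79 L

45.8 L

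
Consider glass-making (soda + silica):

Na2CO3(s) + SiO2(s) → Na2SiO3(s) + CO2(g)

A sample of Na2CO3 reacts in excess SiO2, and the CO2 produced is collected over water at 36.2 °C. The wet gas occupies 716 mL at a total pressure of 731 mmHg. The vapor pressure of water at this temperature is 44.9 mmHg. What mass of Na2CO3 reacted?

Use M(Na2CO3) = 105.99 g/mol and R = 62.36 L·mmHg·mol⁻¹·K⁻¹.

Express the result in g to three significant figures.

P(CO2) = 731 − 44.9 = 686.1 mmHg
n(CO2) = PV/RT = (686.1 × 0.7160) / (62.36 × 309.35) = 0.02547 mol
n(Na2CO3) = (1/1) × 0.02547 = 0.02547 mol
m(Na2CO3) = 0.02547 × 105.99 = 2.700 g

2.70 g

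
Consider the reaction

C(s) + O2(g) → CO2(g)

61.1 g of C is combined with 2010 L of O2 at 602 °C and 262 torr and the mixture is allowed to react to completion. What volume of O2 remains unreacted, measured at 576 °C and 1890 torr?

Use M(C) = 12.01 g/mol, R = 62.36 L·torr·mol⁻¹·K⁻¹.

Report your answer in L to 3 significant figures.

n(C) = 61.1 / 12.01 = 5.087 mol
n(O2) = PV/RT = (262 × 2010) / (62.36 × 875.15) = 9.650 mol
For 5.087 mol C, stoichiometry requires (1/1) × 5.087 = 5.087 mol O2; 9.650 mol is available, so C is limiting.
n(O2) consumed = (1/1) × 5.087 = 5.087 mol; remaining = 9.650 − 5.087 = 4.563 mol
V(O2) = nRT/P = 4.563 × 62.36 × 849.15 / 1890 = 127.8 L

128 L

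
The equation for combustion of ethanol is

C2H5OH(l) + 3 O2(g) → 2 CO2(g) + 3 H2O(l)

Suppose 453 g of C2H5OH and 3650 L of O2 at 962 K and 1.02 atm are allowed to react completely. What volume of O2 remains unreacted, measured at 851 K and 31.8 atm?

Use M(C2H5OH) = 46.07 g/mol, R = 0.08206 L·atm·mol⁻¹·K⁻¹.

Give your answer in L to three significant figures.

38.8 L

n(C2H5OH) = 453 / 46.07 = 9.833 mol
n(O2) = PV/RT = (1.02 × 3650) / (0.08206 × 962) = 47.16 mol
For 9.833 mol C2H5OH, stoichiometry requires (3/1) × 9.833 = 29.50 mol O2; 47.16 mol is available, so C2H5OH is limiting.
n(O2) consumed = (3/1) × 9.833 = 29.50 mol; remaining = 47.16 − 29.50 = 17.66 mol
V(O2) = nRT/P = 17.66 × 0.08206 × 851 / 31.8 = 38.78 L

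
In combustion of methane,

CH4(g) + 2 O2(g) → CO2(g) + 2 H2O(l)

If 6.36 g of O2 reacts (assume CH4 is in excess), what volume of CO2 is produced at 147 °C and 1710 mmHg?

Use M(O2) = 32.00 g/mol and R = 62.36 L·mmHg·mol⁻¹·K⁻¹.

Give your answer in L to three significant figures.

n(O2) = 6.360 / 32.00 = 0.1988 mol
n(CO2) = (1/2) × 0.1988 = 0.09940 mol
V = nRT/P = 0.09940 × 62.36 × 420.15 / 1710 = 1.523 L

1.52 L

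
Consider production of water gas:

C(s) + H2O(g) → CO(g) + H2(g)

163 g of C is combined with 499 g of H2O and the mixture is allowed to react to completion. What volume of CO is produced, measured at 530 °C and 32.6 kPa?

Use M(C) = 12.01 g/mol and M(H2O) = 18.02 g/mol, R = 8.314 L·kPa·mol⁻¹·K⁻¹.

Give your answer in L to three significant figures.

n(C) = 163 / 12.01 = 13.57 mol
n(H2O) = 499 / 18.02 = 27.69 mol
For 13.57 mol C, stoichiometry requires (1/1) × 13.57 = 13.57 mol H2O; 27.69 mol is available, so C is limiting.
n(CO) = (1/1) × 13.57 = 13.57 mol
V(CO) = nRT/P = 13.57 × 8.314 × 803.15 / 32.6 = 2780 L

2780 L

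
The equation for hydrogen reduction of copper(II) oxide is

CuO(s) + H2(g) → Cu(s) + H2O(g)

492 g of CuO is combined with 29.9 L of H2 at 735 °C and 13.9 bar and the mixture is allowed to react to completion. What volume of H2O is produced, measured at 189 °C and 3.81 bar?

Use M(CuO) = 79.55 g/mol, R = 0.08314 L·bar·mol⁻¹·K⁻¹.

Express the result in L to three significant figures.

n(CuO) = 492 / 79.55 = 6.185 mol
n(H2) = PV/RT = (13.9 × 29.9) / (0.08314 × 1008.15) = 4.959 mol
For 6.185 mol CuO, stoichiometry requires (1/1) × 6.185 = 6.185 mol H2; 4.959 mol is available, so H2 is limiting.
n(H2O) = (1/1) × 4.959 = 4.959 mol
V(H2O) = nRT/P = 4.959 × 0.08314 × 462.15 / 3.81 = 50.01 L

50.0 L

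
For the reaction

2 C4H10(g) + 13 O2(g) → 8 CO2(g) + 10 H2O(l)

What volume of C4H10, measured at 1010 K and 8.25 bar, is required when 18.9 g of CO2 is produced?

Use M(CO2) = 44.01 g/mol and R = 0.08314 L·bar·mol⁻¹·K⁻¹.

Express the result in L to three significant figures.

1.09 L

n(CO2) = 18.90 / 44.01 = 0.4294 mol
n(C4H10) = (2/8) × 0.4294 = 0.1074 mol
V = nRT/P = 0.1074 × 0.08314 × 1010 / 8.25 = 1.093 L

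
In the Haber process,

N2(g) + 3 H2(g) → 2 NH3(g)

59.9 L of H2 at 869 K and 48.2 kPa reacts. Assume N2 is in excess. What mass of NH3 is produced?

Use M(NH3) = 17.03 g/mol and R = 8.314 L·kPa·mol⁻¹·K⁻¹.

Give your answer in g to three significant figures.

n(H2) = PV/RT = (48.2 × 59.9) / (8.314 × 869) = 0.3996 mol
n(NH3) = (2/3) × 0.3996 = 0.2664 mol
m(NH3) = 0.2664 × 17.03 = 4.537 g

4.54 g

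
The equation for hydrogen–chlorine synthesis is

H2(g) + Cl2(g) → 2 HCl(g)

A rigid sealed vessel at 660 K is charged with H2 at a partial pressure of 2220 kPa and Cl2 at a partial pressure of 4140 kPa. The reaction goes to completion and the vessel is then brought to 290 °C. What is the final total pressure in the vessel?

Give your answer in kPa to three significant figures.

At constant V, partial pressures at 660 K are proportional to moles, so apply stoichiometry directly to pressures.
P(Cl2) required for 2220 kPa of H2 = (1/1) × 2220 = 2220 kPa; available 4140 kPa, so H2 is limiting.
P(Cl2) remaining = 4140 − (1/1) × 2220 = 1920 kPa
P(gaseous products) = (2)/1 × 2220 = 4440 kPa
P_total at 660 K = 1920 + 4440 = 6360 kPa
Scaling to 290 °C: P = 6360 × 563.15/660 = 5427 kPa

5430 kPa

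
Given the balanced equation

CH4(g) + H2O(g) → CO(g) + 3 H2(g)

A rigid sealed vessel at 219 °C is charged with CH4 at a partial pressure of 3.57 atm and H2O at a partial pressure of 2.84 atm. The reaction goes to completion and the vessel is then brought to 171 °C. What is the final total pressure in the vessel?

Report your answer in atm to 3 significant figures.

10.9 atm

Because the vessel is rigid and T is held at 219 °C, work the stoichiometry in partial pressures (P_i = n_iRT/V).
P(H2O) required for 3.57 atm of CH4 = (1/1) × 3.57 = 3.570 atm; available 2.84 atm, so H2O is limiting.
P(CH4) remaining = 3.57 − (1/1) × 2.84 = 0.7300 atm
P(gaseous products) = (1+3)/1 × 2.84 = 11.36 atm
P_total at 219 °C = 0.7300 + 11.36 = 12.09 atm
Scaling to 171 °C: P = 12.09 × 444.15/492.15 = 10.91 atm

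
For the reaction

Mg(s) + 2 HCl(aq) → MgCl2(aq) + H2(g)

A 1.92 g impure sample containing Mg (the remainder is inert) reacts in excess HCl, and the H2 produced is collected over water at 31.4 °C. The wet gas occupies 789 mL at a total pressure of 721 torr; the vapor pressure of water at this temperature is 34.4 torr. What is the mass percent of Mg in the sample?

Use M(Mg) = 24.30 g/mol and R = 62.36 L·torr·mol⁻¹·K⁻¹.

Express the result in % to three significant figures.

P(H2) = 721 − 34.4 = 686.6 torr
n(H2) = PV/RT = (686.6 × 0.7890) / (62.36 × 304.55) = 0.02852 mol
n(Mg) = (1/1) × 0.02852 = 0.02852 mol
m(Mg) = 0.02852 × 24.30 = 0.6930 g
%Mg = 0.6930 / 1.92 × 100 = 36.09%

36.1 %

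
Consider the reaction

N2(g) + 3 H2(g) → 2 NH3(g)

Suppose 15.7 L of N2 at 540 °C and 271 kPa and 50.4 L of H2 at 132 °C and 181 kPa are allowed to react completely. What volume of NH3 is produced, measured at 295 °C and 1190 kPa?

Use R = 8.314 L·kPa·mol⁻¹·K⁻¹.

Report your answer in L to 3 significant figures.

5.00 L

n(N2) = PV/RT = (271 × 15.7) / (8.314 × 813.15) = 0.6293 mol
n(H2) = PV/RT = (181 × 50.4) / (8.314 × 405.15) = 2.708 mol
For 0.6293 mol N2, stoichiometry requires (3/1) × 0.6293 = 1.888 mol H2; 2.708 mol is available, so N2 is limiting.
n(NH3) = (2/1) × 0.6293 = 1.259 mol
V(NH3) = nRT/P = 1.259 × 8.314 × 568.15 / 1190 = 4.997 L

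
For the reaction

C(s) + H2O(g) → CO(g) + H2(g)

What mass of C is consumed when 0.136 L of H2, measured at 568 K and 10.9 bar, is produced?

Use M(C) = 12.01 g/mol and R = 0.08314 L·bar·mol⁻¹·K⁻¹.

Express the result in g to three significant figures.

n(H2) = PV/RT = (10.9 × 0.136) / (0.08314 × 568) = 0.03139 mol
n(C) = (1/1) × 0.03139 = 0.03139 mol
m(C) = 0.03139 × 12.01 = 0.3770 g

0.377 g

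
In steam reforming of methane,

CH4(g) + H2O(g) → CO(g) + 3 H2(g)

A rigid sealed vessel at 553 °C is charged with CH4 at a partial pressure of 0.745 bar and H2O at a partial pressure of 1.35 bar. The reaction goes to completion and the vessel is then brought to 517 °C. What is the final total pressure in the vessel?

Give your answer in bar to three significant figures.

3.43 bar

With V and T fixed, P_i ∝ n_i, so the mole ratios apply directly to partial pressures at 553 °C.
P(H2O) required for 0.745 bar of CH4 = (1/1) × 0.745 = 0.7450 bar; available 1.35 bar, so CH4 is limiting.
P(H2O) remaining = 1.35 − (1/1) × 0.745 = 0.6050 bar
P(gaseous products) = (1+3)/1 × 0.745 = 2.980 bar
P_total at 553 °C = 0.6050 + 2.980 = 3.585 bar
Scaling to 517 °C: P = 3.585 × 790.15/826.15 = 3.429 bar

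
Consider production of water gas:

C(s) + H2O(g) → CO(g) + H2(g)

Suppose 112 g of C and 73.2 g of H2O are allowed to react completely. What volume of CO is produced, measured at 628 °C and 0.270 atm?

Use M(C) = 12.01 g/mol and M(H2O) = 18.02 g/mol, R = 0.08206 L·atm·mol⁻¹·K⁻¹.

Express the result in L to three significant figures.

1110 L

n(C) = 112 / 12.01 = 9.326 mol
n(H2O) = 73.2 / 18.02 = 4.062 mol
For 9.326 mol C, stoichiometry requires (1/1) × 9.326 = 9.326 mol H2O; 4.062 mol is available, so H2O is limiting.
n(CO) = (1/1) × 4.062 = 4.062 mol
V(CO) = nRT/P = 4.062 × 0.08206 × 901.15 / 0.270 = 1113 L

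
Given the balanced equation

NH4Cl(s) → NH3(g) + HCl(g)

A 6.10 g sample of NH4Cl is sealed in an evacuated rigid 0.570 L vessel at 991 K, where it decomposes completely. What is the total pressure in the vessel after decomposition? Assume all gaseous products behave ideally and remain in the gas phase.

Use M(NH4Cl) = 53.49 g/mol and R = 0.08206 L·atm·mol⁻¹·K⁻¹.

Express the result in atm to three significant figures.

32.5 atm

n(NH4Cl) = 6.10 / 53.49 = 0.1140 mol
n(gas produced) = (2/1) × 0.1140 = 0.2280 mol
P = nRT/V = 0.2280 × 0.08206 × 991 / 0.570 = 32.53 atm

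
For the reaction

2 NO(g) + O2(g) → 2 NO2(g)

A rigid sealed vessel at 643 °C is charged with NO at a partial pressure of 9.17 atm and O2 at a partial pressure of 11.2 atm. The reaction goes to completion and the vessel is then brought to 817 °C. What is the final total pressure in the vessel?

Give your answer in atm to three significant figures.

Because the vessel is rigid and T is held at 643 °C, work the stoichiometry in partial pressures (P_i = n_iRT/V).
P(O2) required for 9.17 atm of NO = (1/2) × 9.17 = 4.585 atm; available 11.2 atm, so NO is limiting.
P(O2) remaining = 11.2 − (1/2) × 9.17 = 6.615 atm
P(gaseous products) = (2)/2 × 9.17 = 9.170 atm
P_total at 643 °C = 6.615 + 9.170 = 15.79 atm
Scaling to 817 °C: P = 15.79 × 1090.15/916.15 = 18.79 atm

18.8 atm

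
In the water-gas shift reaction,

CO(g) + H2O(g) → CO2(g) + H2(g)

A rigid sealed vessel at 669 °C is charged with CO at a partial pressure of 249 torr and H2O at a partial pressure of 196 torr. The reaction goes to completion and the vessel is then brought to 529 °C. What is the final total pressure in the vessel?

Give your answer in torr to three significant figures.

At constant V, partial pressures at 669 °C are proportional to moles, so apply stoichiometry directly to pressures.
P(H2O) required for 249 torr of CO = (1/1) × 249 = 249.0 torr; available 196 torr, so H2O is limiting.
P(CO) remaining = 249 − (1/1) × 196 = 53.00 torr
P(gaseous products) = (1+1)/1 × 196 = 392.0 torr
P_total at 669 °C = 53.00 + 392.0 = 445.0 torr
Scaling to 529 °C: P = 445.0 × 802.15/942.15 = 378.9 torr

379 torr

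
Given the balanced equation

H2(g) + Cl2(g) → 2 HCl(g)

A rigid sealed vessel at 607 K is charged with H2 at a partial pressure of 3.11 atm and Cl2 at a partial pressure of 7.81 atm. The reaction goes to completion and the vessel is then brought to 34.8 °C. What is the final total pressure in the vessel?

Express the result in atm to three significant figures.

At constant V, partial pressures at 607 K are proportional to moles, so apply stoichiometry directly to pressures.
P(Cl2) required for 3.11 atm of H2 = (1/1) × 3.11 = 3.110 atm; available 7.81 atm, so H2 is limiting.
P(Cl2) remaining = 7.81 − (1/1) × 3.11 = 4.700 atm
P(gaseous products) = (2)/1 × 3.11 = 6.220 atm
P_total at 607 K = 4.700 + 6.220 = 10.92 atm
Scaling to 34.8 °C: P = 10.92 × 307.95/607 = 5.540 atm

5.54 atm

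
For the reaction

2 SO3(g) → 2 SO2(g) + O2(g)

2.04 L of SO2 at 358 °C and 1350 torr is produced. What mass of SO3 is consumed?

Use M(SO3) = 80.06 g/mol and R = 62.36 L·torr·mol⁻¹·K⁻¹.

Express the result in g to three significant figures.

5.60 g

n(SO2) = PV/RT = (1350 × 2.04) / (62.36 × 631.15) = 0.06997 mol
n(SO3) = (2/2) × 0.06997 = 0.06997 mol
m(SO3) = 0.06997 × 80.06 = 5.602 g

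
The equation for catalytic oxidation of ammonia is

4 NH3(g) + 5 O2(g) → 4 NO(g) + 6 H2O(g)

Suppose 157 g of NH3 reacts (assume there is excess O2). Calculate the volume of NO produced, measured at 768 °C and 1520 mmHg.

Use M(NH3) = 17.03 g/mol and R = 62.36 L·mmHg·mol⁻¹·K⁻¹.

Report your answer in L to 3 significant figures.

394 L

n(NH3) = 157.0 / 17.03 = 9.219 mol
n(NO) = (4/4) × 9.219 = 9.219 mol
V = nRT/P = 9.219 × 62.36 × 1041.15 / 1520 = 393.8 L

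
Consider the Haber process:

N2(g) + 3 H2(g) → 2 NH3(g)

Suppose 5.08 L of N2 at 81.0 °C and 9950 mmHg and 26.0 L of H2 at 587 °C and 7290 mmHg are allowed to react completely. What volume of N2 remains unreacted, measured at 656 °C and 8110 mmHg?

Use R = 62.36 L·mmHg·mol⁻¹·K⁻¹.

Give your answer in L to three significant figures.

7.94 L

n(N2) = PV/RT = (9950 × 5.08) / (62.36 × 354.15) = 2.289 mol
n(H2) = PV/RT = (7290 × 26.0) / (62.36 × 860.15) = 3.534 mol
For 2.289 mol N2, stoichiometry requires (3/1) × 2.289 = 6.867 mol H2; 3.534 mol is available, so H2 is limiting.
n(N2) consumed = (1/3) × 3.534 = 1.178 mol; remaining = 2.289 − 1.178 = 1.111 mol
V(N2) = nRT/P = 1.111 × 62.36 × 929.15 / 8110 = 7.938 L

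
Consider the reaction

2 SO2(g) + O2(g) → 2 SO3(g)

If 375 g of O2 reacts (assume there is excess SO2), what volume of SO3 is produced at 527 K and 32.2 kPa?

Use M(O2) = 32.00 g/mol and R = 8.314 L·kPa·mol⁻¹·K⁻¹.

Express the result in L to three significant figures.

3190 L

n(O2) = 375.0 / 32.00 = 11.72 mol
n(SO3) = (2/1) × 11.72 = 23.44 mol
V = nRT/P = 23.44 × 8.314 × 527 / 32.2 = 3189 L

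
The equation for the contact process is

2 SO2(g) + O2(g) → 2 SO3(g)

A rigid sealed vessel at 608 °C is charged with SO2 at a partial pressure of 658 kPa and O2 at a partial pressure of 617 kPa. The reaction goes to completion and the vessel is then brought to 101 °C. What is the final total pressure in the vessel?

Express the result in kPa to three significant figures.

At constant V, partial pressures at 608 °C are proportional to moles, so apply stoichiometry directly to pressures.
P(O2) required for 658 kPa of SO2 = (1/2) × 658 = 329.0 kPa; available 617 kPa, so SO2 is limiting.
P(O2) remaining = 617 − (1/2) × 658 = 288.0 kPa
P(gaseous products) = (2)/2 × 658 = 658.0 kPa
P_total at 608 °C = 288.0 + 658.0 = 946.0 kPa
Scaling to 101 °C: P = 946.0 × 374.15/881.15 = 401.7 kPa

402 kPa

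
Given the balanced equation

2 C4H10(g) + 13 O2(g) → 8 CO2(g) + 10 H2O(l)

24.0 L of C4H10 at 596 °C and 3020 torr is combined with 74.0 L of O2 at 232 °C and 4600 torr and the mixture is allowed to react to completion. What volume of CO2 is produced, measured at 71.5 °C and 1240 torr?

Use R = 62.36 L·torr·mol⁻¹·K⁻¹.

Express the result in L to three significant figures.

n(C4H10) = PV/RT = (3020 × 24.0) / (62.36 × 869.15) = 1.337 mol
n(O2) = PV/RT = (4600 × 74.0) / (62.36 × 505.15) = 10.81 mol
For 1.337 mol C4H10, stoichiometry requires (13/2) × 1.337 = 8.691 mol O2; 10.81 mol is available, so C4H10 is limiting.
n(CO2) = (8/2) × 1.337 = 5.348 mol
V(CO2) = nRT/P = 5.348 × 62.36 × 344.65 / 1240 = 92.69 L

92.7 L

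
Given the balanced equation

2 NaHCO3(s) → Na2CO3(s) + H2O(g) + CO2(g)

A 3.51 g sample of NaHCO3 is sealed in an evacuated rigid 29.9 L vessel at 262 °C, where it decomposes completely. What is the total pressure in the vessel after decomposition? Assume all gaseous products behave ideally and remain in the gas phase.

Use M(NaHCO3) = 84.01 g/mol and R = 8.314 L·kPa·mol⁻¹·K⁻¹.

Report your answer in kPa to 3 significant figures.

6.22 kPa

n(NaHCO3) = 3.51 / 84.01 = 0.04178 mol
n(gas produced) = (2/2) × 0.04178 = 0.04178 mol
P = nRT/V = 0.04178 × 8.314 × 535.15 / 29.9 = 6.217 kPa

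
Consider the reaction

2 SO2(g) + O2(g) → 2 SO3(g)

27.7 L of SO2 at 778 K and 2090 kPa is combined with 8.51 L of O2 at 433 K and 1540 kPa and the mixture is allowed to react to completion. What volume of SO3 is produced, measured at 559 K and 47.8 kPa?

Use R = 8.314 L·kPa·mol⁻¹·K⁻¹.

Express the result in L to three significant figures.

n(SO2) = PV/RT = (2090 × 27.7) / (8.314 × 778) = 8.950 mol
n(O2) = PV/RT = (1540 × 8.51) / (8.314 × 433) = 3.640 mol
For 8.950 mol SO2, stoichiometry requires (1/2) × 8.950 = 4.475 mol O2; 3.640 mol is available, so O2 is limiting.
n(SO3) = (2/1) × 3.640 = 7.280 mol
V(SO3) = nRT/P = 7.280 × 8.314 × 559 / 47.8 = 707.8 L

708 L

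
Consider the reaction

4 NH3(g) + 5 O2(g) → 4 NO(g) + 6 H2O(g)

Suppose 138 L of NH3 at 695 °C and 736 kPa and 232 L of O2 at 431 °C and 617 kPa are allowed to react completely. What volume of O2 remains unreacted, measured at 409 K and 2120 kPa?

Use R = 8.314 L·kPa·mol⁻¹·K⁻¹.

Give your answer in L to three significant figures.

13.9 L

n(NH3) = PV/RT = (736 × 138) / (8.314 × 968.15) = 12.62 mol
n(O2) = PV/RT = (617 × 232) / (8.314 × 704.15) = 24.45 mol
For 12.62 mol NH3, stoichiometry requires (5/4) × 12.62 = 15.77 mol O2; 24.45 mol is available, so NH3 is limiting.
n(O2) consumed = (5/4) × 12.62 = 15.77 mol; remaining = 24.45 − 15.77 = 8.680 mol
V(O2) = nRT/P = 8.680 × 8.314 × 409 / 2120 = 13.92 L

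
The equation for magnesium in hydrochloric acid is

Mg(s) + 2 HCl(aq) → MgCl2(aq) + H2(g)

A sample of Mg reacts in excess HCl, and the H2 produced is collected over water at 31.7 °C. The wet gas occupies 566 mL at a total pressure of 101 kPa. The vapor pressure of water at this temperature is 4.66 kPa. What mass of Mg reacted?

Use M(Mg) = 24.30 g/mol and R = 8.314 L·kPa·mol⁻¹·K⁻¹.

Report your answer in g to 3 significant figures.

0.523 g

P(H2) = 101 − 4.66 = 96.34 kPa
n(H2) = PV/RT = (96.34 × 0.5660) / (8.314 × 304.85) = 0.02151 mol
n(Mg) = (1/1) × 0.02151 = 0.02151 mol
m(Mg) = 0.02151 × 24.30 = 0.5227 g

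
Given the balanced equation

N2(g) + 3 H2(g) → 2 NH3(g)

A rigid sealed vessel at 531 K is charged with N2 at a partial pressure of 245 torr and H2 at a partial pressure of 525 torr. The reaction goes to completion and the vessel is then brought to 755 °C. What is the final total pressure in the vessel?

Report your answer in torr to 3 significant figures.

Because the vessel is rigid and T is held at 531 K, work the stoichiometry in partial pressures (P_i = n_iRT/V).
P(H2) required for 245 torr of N2 = (3/1) × 245 = 735.0 torr; available 525 torr, so H2 is limiting.
P(N2) remaining = 245 − (1/3) × 525 = 70.00 torr
P(gaseous products) = (2)/3 × 525 = 350.0 torr
P_total at 531 K = 70.00 + 350.0 = 420.0 torr
Scaling to 755 °C: P = 420.0 × 1028.15/531 = 813.2 torr

813 torr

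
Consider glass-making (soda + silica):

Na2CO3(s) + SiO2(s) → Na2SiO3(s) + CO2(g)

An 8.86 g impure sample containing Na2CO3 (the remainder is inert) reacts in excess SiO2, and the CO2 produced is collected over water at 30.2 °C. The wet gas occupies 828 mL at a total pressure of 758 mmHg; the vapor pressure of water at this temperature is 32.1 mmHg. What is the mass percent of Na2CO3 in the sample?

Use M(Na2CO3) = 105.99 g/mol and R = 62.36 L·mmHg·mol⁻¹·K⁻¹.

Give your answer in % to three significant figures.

P(CO2) = 758 − 32.1 = 725.9 mmHg
n(CO2) = PV/RT = (725.9 × 0.8280) / (62.36 × 303.35) = 0.03177 mol
n(Na2CO3) = (1/1) × 0.03177 = 0.03177 mol
m(Na2CO3) = 0.03177 × 105.99 = 3.367 g
%Na2CO3 = 3.367 / 8.86 × 100 = 38.00%

38.0 %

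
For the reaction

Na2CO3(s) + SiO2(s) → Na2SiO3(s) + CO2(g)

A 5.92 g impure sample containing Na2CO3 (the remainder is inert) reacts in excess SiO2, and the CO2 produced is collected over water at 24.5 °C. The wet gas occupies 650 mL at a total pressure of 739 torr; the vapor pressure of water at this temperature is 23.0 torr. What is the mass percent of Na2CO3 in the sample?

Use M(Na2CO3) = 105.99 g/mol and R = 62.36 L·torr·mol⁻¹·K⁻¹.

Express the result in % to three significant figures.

P(CO2) = 739 − 23.0 = 716.0 torr
n(CO2) = PV/RT = (716.0 × 0.6500) / (62.36 × 297.65) = 0.02507 mol
n(Na2CO3) = (1/1) × 0.02507 = 0.02507 mol
m(Na2CO3) = 0.02507 × 105.99 = 2.657 g
%Na2CO3 = 2.657 / 5.92 × 100 = 44.88%

44.9 %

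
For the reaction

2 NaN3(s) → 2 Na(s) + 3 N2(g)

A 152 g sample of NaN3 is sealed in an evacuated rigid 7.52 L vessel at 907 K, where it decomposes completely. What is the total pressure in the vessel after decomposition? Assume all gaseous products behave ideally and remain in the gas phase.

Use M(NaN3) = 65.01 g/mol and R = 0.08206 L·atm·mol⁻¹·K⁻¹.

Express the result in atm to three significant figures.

n(NaN3) = 152 / 65.01 = 2.338 mol
n(gas produced) = (3/2) × 2.338 = 3.507 mol
P = nRT/V = 3.507 × 0.08206 × 907 / 7.52 = 34.71 atm

34.7 atm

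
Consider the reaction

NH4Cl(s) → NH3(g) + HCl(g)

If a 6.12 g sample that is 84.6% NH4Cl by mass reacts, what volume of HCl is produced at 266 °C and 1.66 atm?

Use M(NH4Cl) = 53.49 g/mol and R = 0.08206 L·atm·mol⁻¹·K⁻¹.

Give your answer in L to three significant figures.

2.58 L

mass of NH4Cl = 6.12 × 84.6/100 = 5.178 g
n(NH4Cl) = 5.178 / 53.49 = 0.09680 mol
n(HCl) = (1/1) × 0.09680 = 0.09680 mol
V = nRT/P = 0.09680 × 0.08206 × 539.15 / 1.66 = 2.580 L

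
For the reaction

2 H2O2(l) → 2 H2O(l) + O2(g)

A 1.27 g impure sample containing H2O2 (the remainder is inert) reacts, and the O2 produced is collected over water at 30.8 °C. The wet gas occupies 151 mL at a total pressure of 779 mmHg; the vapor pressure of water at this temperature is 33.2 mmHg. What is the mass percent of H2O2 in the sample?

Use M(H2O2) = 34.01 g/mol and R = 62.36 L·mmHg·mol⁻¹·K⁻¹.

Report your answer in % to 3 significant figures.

P(O2) = 779 − 33.2 = 745.8 mmHg
n(O2) = PV/RT = (745.8 × 0.1510) / (62.36 × 303.95) = 0.005941 mol
n(H2O2) = (2/1) × 0.005941 = 0.01188 mol
m(H2O2) = 0.01188 × 34.01 = 0.4040 g
%H2O2 = 0.4040 / 1.27 × 100 = 31.81%

31.8 %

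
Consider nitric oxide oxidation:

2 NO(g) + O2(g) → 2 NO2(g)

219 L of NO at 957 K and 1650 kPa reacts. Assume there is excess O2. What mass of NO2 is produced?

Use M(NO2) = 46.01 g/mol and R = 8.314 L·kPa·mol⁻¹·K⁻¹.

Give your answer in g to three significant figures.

n(NO) = PV/RT = (1650 × 219) / (8.314 × 957) = 45.42 mol
n(NO2) = (2/2) × 45.42 = 45.42 mol
m(NO2) = 45.42 × 46.01 = 2090 g

2090 g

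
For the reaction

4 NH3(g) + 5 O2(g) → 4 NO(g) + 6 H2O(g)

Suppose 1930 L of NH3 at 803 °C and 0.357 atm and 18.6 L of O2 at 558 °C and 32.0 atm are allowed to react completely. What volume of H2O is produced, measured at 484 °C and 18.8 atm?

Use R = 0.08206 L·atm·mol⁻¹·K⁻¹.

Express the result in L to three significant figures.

n(NH3) = PV/RT = (0.357 × 1930) / (0.08206 × 1076.15) = 7.802 mol
n(O2) = PV/RT = (32.0 × 18.6) / (0.08206 × 831.15) = 8.727 mol
For 7.802 mol NH3, stoichiometry requires (5/4) × 7.802 = 9.752 mol O2; 8.727 mol is available, so O2 is limiting.
n(H2O) = (6/5) × 8.727 = 10.47 mol
V(H2O) = nRT/P = 10.47 × 0.08206 × 757.15 / 18.8 = 34.60 L

34.6 L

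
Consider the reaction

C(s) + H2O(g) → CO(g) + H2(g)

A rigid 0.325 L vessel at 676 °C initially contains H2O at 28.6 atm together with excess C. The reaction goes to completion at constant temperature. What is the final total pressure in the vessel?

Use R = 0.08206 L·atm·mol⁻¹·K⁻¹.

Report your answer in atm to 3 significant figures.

57.2 atm

Since T and V are fixed, P_final/P_initial = n_final/n_initial = 2/1.
P_final = (2/1) × 28.6 = 57.20 atm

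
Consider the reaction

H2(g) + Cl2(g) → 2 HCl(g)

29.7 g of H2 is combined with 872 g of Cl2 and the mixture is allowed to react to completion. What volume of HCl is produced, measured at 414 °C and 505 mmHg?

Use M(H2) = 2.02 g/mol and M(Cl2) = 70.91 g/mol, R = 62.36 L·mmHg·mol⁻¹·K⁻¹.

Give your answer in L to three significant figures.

2090 L

n(H2) = 29.7 / 2.02 = 14.70 mol
n(Cl2) = 872 / 70.91 = 12.30 mol
For 14.70 mol H2, stoichiometry requires (1/1) × 14.70 = 14.70 mol Cl2; 12.30 mol is available, so Cl2 is limiting.
n(HCl) = (2/1) × 12.30 = 24.60 mol
V(HCl) = nRT/P = 24.60 × 62.36 × 687.15 / 505 = 2087 L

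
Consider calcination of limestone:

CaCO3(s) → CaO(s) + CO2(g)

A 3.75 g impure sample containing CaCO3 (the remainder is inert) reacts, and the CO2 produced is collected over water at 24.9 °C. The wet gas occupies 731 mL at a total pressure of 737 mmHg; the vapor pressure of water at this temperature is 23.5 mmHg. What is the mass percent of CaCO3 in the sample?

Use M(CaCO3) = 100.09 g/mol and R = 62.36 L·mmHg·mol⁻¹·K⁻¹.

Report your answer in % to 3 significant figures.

74.9 %

P(CO2) = 737 − 23.5 = 713.5 mmHg
n(CO2) = PV/RT = (713.5 × 0.7310) / (62.36 × 298.05) = 0.02806 mol
n(CaCO3) = (1/1) × 0.02806 = 0.02806 mol
m(CaCO3) = 0.02806 × 100.09 = 2.809 g
%CaCO3 = 2.809 / 3.75 × 100 = 74.91%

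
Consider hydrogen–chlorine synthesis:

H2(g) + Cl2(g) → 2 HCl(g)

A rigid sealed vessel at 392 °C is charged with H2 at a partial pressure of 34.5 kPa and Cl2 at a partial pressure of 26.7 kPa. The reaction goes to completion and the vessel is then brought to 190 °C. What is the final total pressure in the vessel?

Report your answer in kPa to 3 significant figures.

At constant V, partial pressures at 392 °C are proportional to moles, so apply stoichiometry directly to pressures.
P(Cl2) required for 34.5 kPa of H2 = (1/1) × 34.5 = 34.50 kPa; available 26.7 kPa, so Cl2 is limiting.
P(H2) remaining = 34.5 − (1/1) × 26.7 = 7.800 kPa
P(gaseous products) = (2)/1 × 26.7 = 53.40 kPa
P_total at 392 °C = 7.800 + 53.40 = 61.20 kPa
Scaling to 190 °C: P = 61.20 × 463.15/665.15 = 42.61 kPa

42.6 kPa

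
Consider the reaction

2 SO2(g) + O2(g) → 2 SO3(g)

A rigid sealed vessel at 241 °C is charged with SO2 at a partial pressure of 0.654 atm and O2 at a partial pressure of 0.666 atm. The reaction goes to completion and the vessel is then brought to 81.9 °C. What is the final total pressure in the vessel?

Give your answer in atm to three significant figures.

0.686 atm

Because the vessel is rigid and T is held at 241 °C, work the stoichiometry in partial pressures (P_i = n_iRT/V).
P(O2) required for 0.654 atm of SO2 = (1/2) × 0.654 = 0.3270 atm; available 0.666 atm, so SO2 is limiting.
P(O2) remaining = 0.666 − (1/2) × 0.654 = 0.3390 atm
P(gaseous products) = (2)/2 × 0.654 = 0.6540 atm
P_total at 241 °C = 0.3390 + 0.6540 = 0.9930 atm
Scaling to 81.9 °C: P = 0.9930 × 355.05/514.15 = 0.6857 atm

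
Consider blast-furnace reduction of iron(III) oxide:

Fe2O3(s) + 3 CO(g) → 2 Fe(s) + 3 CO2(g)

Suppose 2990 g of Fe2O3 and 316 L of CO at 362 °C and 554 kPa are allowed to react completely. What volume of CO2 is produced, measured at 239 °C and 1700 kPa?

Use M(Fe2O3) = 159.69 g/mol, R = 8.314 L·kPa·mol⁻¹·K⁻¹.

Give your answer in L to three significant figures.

83.0 L

n(Fe2O3) = 2990 / 159.69 = 18.72 mol
n(CO) = PV/RT = (554 × 316) / (8.314 × 635.15) = 33.15 mol
For 18.72 mol Fe2O3, stoichiometry requires (3/1) × 18.72 = 56.16 mol CO; 33.15 mol is available, so CO is limiting.
n(CO2) = (3/3) × 33.15 = 33.15 mol
V(CO2) = nRT/P = 33.15 × 8.314 × 512.15 / 1700 = 83.03 L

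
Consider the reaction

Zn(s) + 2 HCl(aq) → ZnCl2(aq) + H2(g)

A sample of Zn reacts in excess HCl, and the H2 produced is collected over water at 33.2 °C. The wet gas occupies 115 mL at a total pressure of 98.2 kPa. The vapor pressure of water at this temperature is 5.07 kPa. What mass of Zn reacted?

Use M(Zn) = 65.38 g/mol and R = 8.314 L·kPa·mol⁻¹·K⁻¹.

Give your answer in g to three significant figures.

0.275 g

P(H2) = 98.2 − 5.07 = 93.13 kPa
n(H2) = PV/RT = (93.13 × 0.1150) / (8.314 × 306.35) = 0.004205 mol
n(Zn) = (1/1) × 0.004205 = 0.004205 mol
m(Zn) = 0.004205 × 65.38 = 0.2749 g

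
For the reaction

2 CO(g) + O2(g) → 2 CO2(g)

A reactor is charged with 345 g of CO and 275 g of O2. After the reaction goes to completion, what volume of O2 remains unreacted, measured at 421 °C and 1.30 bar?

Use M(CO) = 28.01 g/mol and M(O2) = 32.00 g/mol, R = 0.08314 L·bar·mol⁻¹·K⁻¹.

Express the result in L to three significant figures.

n(CO) = 345 / 28.01 = 12.32 mol
n(O2) = 275 / 32.00 = 8.594 mol
For 12.32 mol CO, stoichiometry requires (1/2) × 12.32 = 6.160 mol O2; 8.594 mol is available, so CO is limiting.
n(O2) consumed = (1/2) × 12.32 = 6.160 mol; remaining = 8.594 − 6.160 = 2.434 mol
V(O2) = nRT/P = 2.434 × 0.08314 × 694.15 / 1.30 = 108.1 L

108 L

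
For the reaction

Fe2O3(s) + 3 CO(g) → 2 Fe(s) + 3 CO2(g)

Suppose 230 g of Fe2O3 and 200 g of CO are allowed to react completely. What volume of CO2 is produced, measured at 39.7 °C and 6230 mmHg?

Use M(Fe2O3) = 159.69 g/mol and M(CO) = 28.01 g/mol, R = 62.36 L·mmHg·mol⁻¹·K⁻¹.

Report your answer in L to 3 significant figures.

n(Fe2O3) = 230 / 159.69 = 1.440 mol
n(CO) = 200 / 28.01 = 7.140 mol
For 1.440 mol Fe2O3, stoichiometry requires (3/1) × 1.440 = 4.320 mol CO; 7.140 mol is available, so Fe2O3 is limiting.
n(CO2) = (3/1) × 1.440 = 4.320 mol
V(CO2) = nRT/P = 4.320 × 62.36 × 312.85 / 6230 = 13.53 L

13.5 L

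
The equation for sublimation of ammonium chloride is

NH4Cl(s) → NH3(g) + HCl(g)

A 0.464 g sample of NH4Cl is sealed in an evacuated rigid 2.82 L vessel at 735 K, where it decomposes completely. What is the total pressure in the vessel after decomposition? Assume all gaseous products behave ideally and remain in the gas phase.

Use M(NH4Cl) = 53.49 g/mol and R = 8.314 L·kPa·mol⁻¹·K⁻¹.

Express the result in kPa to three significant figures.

37.6 kPa

n(NH4Cl) = 0.464 / 53.49 = 0.008675 mol
n(gas produced) = (2/1) × 0.008675 = 0.01735 mol
P = nRT/V = 0.01735 × 8.314 × 735 / 2.82 = 37.60 kPa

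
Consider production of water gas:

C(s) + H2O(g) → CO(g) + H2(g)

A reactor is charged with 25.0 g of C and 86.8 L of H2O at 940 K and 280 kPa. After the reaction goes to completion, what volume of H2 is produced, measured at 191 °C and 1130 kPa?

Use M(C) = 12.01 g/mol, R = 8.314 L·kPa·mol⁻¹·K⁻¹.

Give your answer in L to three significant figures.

7.11 L

n(C) = 25.0 / 12.01 = 2.082 mol
n(H2O) = PV/RT = (280 × 86.8) / (8.314 × 940) = 3.110 mol
For 2.082 mol C, stoichiometry requires (1/1) × 2.082 = 2.082 mol H2O; 3.110 mol is available, so C is limiting.
n(H2) = (1/1) × 2.082 = 2.082 mol
V(H2) = nRT/P = 2.082 × 8.314 × 464.15 / 1130 = 7.110 L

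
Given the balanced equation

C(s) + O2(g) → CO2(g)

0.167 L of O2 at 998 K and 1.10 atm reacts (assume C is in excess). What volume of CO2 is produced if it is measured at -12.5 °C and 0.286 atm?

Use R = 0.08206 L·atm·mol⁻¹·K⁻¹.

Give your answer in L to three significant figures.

0.168 L

n(O2) = PV/RT = (1.10 × 0.167) / (0.08206 × 998) = 0.002243 mol
n(CO2) = (1/1) × 0.002243 = 0.002243 mol
V = nRT/P = 0.002243 × 0.08206 × 260.65 / 0.286 = 0.1677 L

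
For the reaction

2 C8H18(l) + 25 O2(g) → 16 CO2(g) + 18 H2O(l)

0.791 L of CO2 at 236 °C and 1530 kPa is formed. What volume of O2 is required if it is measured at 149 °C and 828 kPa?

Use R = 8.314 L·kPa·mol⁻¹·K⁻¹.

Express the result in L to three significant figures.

1.89 L

n(CO2) = PV/RT = (1530 × 0.791) / (8.314 × 509.15) = 0.2859 mol
n(O2) = (25/16) × 0.2859 = 0.4467 mol
V = nRT/P = 0.4467 × 8.314 × 422.15 / 828 = 1.893 L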